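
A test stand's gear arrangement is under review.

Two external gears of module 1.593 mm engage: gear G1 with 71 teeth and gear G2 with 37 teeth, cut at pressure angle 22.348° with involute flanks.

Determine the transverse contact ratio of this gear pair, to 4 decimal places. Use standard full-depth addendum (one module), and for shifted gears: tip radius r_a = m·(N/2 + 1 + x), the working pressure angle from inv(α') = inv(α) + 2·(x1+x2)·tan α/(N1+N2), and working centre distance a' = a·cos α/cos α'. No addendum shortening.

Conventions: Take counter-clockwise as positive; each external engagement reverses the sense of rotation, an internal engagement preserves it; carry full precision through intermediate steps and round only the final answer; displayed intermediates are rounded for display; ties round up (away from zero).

1.6397

topology: single-mesh involute geometry — m = 1.593, 71T/37T pair
base radii: r_b1 = 52.304002, r_b2 = 27.257015
tip radii: r_a1 = 58.144500, r_a2 = 31.063500
no profile shift: α' = α, a' = a
action lengths: √(r_a1²−r_b1²) = 25.398313, √(r_a2²−r_b2²) = 14.899536
base pitch p_b = π·m·cos α = 4.628672
CR = (25.398313 + 14.899536 − 86.022000·sin 22.34800°)/4.628672 = 1.639694
contact ratio ≈ 1.6397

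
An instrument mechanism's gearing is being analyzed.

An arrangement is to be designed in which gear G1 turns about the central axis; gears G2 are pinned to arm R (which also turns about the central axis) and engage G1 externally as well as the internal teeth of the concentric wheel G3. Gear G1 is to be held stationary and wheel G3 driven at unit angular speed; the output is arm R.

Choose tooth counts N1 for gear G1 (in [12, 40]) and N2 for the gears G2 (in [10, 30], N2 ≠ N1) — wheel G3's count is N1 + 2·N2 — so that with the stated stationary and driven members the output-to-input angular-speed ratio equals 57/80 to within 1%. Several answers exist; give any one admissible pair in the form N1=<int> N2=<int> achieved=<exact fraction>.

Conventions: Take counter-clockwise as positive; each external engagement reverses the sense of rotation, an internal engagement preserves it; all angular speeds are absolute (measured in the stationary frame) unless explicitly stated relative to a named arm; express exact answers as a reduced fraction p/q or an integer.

class = planetary set [ratio 57/80 wanted; Willis about the carrier]
Willis with ω_sun = 0: ω_arm/ω_ring = N3/(N1+N3); set equal to 57/80  ⇒  N3/N1 = (57/80)/(1 − 57/80) = 57/23
N3 = N1 + 2·N2  ⇒  N2/N1 = (N3/N1 − 1)/2 = (57/23 − 1)/2 = 17/23
smallest multiple with N1 ≥ 12 and N2 ≥ 10: k = 1  ⇒  N1 = 1·23 = 23, N2 = 1·17 = 17 (N1 ≤ 40, N2 ≤ 30, N2 ≠ N1 ✓), N3 = 23 + 2·17 = 57
check: N3/(N1+N3) with N1 = 23, N3 = 57 gives 57/80; |achieved − target| = 0 ≤ 57/8000 ✓

N1=23 N2=17 achieved=57/80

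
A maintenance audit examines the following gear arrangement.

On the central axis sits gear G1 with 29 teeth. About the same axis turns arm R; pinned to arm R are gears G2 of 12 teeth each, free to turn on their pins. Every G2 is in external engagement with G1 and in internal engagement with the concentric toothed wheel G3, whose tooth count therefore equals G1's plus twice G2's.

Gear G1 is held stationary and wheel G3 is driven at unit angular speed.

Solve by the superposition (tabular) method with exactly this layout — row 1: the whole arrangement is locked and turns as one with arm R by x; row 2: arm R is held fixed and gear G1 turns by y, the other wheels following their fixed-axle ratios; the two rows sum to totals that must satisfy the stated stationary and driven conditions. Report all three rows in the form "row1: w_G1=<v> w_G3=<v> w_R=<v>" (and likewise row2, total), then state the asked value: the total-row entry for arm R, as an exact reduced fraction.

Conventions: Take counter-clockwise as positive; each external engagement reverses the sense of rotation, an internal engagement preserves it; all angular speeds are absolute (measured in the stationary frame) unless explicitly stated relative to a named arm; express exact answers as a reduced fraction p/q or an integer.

class = planetary set [G3 = 29+2·12 = 53; Willis about the carrier]
superposition row 1 [locked train]: every member turns x
row 2 — arm fixed, fixed-axis ratios: sun y, ring −(29/53)·y, arm 0
boundary: total ω_sun = x + y = 0 and total ω_ring = x − (29/53)·y = 1  ⇒  y = -53/82, x = 53/82
row 2 ring = −(29/53)·(-53/82) = 29/82
totals (row 1 + row 2): sun 53/82 + (-53/82) = 0, ring 53/82 + 29/82 = 1, arm 53/82 + 0 = 53/82
asked cell (total, arm) = 53/82

row1: w_G1=53/82 w_G3=53/82 w_R=53/82
row2: w_G1=-53/82 w_G3=29/82 w_R=0
total: w_G1=0 w_G3=1 w_R=53/82
asked value: 53/82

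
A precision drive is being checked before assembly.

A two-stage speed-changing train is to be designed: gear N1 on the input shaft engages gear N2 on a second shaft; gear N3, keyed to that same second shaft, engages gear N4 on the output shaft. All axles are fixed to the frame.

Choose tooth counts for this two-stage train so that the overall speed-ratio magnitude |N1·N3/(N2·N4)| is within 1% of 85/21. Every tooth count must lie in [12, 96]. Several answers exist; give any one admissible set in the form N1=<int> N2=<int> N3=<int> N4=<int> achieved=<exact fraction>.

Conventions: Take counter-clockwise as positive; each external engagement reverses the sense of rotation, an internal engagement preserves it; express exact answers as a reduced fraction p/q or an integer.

class = fixed-axis compound train [2-stage, 85/21 wanted]
target = 85/21 in lowest terms: an exact hit needs N1·N3 = k·85 and N2·N4 = k·21 for one integer k, every count in [12, 96]; additionally prefer no 1:1 stage (N1 ≠ N2, N3 ≠ N4)
k = 1…7: no 1:1-free in-range split of k·85 and k·21 into factor pairs; take k = 8
k = 8: N1·N3 = 680 = 17·40, N2·N4 = 168 = 12·14
achieved = 17·40/(12·14) = 85/21; |achieved − target| = 0 ≤ 17/420 ✓

N1=17 N2=12 N3=40 N4=14 achieved=85/21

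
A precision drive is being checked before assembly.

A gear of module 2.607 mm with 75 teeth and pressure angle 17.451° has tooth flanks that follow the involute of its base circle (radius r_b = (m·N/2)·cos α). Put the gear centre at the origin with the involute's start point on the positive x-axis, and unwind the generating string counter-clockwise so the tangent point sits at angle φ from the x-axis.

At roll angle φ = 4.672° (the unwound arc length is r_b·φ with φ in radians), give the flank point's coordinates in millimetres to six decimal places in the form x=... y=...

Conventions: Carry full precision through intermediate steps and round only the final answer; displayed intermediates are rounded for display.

single-mesh involute tooth geometry (75T wheel at module 2.607)
pitch radius r_p = m·N/2 = 2.607·75/2 = 97.762500
base radius r_b = r_p·cos α = 97.762500·cos 17.451° = 93.262861
roll angle φ = 4.672° = 0.08154178 rad
x = r_b·(cos φ + φ·sin φ) = 93.572401
y = r_b·(sin φ − φ·cos φ) = 0.016844

x=93.572401 y=0.016844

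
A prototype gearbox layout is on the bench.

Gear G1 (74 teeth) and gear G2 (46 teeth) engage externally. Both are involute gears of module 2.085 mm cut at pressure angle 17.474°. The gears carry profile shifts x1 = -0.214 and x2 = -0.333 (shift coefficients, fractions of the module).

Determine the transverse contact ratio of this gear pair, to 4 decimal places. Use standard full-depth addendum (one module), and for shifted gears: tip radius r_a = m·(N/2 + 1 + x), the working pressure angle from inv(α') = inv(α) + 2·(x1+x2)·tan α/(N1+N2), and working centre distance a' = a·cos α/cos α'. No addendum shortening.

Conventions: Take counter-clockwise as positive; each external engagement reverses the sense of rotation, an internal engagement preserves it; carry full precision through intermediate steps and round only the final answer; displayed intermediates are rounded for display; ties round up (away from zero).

2.1304

topology: single-mesh involute geometry — m = 2.085, 74T/46T pair
base radii: r_b1 = 73.585013, r_b2 = 45.742035
tip radii: r_a1 = 78.783810, r_a2 = 49.345695
inv(α') = inv(17.474°) + 2·(-0.214-0.333)·tan α/(74+46) = 0.00695120  ⇒  α' = 15.61289°
a' = a·cos α / cos α' = 125.1000·cos 17.474°/cos 15.61289° = 123.898654
action lengths: √(r_a1²−r_b1²) = 28.144884, √(r_a2²−r_b2²) = 18.511181
base pitch p_b = π·m·cos α = 6.247950
CR = (28.144884 + 18.511181 − 123.898654·sin 15.61289°)/6.247950 = 2.130366
contact ratio ≈ 2.1304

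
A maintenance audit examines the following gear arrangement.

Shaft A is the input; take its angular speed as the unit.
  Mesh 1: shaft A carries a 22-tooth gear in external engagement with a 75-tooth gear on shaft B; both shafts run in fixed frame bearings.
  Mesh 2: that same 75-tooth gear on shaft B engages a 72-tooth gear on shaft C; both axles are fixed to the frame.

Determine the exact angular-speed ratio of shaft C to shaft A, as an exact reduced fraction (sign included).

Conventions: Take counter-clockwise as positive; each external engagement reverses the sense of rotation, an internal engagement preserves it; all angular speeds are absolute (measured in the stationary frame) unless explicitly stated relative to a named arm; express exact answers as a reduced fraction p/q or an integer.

class = fixed-axis compound train [2 meshes; 2 ratios multiply, 2 sense flips]
mesh 1 [22T→75T]: running ratio 22/75, sense −
mesh 2 [75T→72T]: running ratio 11/36, sense +
ω_out/ω_in = 11/36

11/36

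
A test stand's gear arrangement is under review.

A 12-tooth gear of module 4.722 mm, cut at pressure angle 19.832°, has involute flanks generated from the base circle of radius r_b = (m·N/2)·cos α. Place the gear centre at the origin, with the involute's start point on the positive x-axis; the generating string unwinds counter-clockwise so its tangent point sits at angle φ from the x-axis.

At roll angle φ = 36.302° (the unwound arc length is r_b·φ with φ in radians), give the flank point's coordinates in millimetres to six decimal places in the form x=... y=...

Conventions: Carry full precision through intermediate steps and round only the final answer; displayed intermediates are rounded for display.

x=31.476121 y=2.170159

topology: single-mesh involute geometry — m = 4.722, N = 12
pitch radius r_p = m·N/2 = 4.722·12/2 = 28.332000
base radius r_b = r_p·cos α = 28.332000·cos 19.832° = 26.651670
roll angle φ = 36.302° = 0.63358943 rad
x = r_b·(cos φ + φ·sin φ) = 31.476121
y = r_b·(sin φ − φ·cos φ) = 2.170159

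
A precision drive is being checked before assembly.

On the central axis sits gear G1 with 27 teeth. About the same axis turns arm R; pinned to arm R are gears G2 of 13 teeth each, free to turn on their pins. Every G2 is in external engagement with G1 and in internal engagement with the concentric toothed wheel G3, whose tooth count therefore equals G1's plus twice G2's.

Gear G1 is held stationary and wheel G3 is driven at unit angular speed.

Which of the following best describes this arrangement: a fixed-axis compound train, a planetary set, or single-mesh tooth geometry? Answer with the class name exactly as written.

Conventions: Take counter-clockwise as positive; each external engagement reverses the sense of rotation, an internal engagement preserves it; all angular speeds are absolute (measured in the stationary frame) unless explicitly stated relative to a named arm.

planetary set (27T centre, 13T on arm, 53T internal) — Willis relation
classification: planetary set

planetary set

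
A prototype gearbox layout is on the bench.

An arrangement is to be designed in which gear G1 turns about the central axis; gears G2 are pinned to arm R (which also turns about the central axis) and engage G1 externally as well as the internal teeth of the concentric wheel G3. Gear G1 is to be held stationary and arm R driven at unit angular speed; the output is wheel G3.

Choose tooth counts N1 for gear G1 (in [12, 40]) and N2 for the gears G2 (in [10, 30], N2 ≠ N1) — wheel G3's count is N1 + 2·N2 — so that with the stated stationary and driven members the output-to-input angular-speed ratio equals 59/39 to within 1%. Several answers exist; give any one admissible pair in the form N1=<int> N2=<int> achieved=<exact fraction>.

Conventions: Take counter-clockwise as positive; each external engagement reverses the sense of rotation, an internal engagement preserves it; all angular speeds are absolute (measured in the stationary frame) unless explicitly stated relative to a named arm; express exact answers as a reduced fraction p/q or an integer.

topology: planetary set — design target 59/39, arm = carrier (Willis)
Willis with ω_sun = 0: ω_ring/ω_arm = (N1+N3)/N3; set equal to 59/39  ⇒  N3/N1 = 1/(59/39 − 1) = 39/20
N3 = N1 + 2·N2  ⇒  N2/N1 = (N3/N1 − 1)/2 = (39/20 − 1)/2 = 19/40
smallest multiple with N1 ≥ 12 and N2 ≥ 10: k = 1  ⇒  N1 = 1·40 = 40, N2 = 1·19 = 19 (N1 ≤ 40, N2 ≤ 30, N2 ≠ N1 ✓), N3 = 40 + 2·19 = 78
check: (N1+N3)/N3 with N1 = 40, N3 = 78 gives 59/39; |achieved − target| = 0 ≤ 59/3900 ✓

N1=40 N2=19 achieved=59/39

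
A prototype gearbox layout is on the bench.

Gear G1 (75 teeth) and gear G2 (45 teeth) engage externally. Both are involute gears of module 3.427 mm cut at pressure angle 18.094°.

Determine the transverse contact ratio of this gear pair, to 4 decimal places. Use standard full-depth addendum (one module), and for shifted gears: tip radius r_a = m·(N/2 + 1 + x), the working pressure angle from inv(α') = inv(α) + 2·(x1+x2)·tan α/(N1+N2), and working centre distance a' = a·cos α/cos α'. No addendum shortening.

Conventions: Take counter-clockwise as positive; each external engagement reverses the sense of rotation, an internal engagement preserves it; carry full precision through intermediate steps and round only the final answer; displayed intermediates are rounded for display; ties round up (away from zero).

single-mesh involute tooth geometry (75T engaging 45T at module 3.427)
base radii: r_b1 = 122.157333, r_b2 = 73.294400
tip radii: r_a1 = 131.939500, r_a2 = 80.534500
no profile shift: α' = α, a' = a
action lengths: √(r_a1²−r_b1²) = 49.855968, √(r_a2²−r_b2²) = 33.372693
base pitch p_b = π·m·cos α = 10.233829
CR = (49.855968 + 33.372693 − 205.620000·sin 18.09400°)/10.233829 = 1.892531
contact ratio ≈ 1.8925

1.8925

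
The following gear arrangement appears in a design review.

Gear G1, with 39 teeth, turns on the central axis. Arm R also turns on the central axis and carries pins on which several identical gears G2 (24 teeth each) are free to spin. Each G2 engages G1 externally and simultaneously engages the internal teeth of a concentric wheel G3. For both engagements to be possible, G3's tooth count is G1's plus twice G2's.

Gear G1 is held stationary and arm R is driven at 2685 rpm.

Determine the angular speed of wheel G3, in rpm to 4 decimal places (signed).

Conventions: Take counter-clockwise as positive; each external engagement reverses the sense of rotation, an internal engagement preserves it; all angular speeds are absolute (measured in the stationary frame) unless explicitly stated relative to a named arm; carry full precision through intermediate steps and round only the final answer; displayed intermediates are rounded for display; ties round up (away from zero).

class = planetary set [G3 = 39+2·24 = 87; Willis about the carrier]
normalise by the input: solve with ω_arm = 1, then scale by 2685 rpm
ring teeth: 39 + 2·24 = 87
39(ω_sun−ω_arm) = −87(ω_ring−ω_arm),  ω_sun = 0, ω_arm = 1
ω_ring = 1 − (39/87)(0−1) = 42/29
scale: ω_ring = 42/29 × 2685 rpm = +3888.6207 rpm

+3888.6207 rpm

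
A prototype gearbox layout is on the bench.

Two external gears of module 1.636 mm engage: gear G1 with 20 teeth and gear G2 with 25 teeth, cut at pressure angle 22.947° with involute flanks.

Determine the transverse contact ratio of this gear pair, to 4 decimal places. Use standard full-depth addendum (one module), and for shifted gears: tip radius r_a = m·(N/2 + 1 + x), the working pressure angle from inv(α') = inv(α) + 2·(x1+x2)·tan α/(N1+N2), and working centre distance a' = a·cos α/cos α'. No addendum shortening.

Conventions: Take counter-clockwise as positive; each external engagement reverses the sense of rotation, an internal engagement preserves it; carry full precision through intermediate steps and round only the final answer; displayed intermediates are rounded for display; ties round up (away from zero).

1.4856

single-mesh involute tooth geometry (20T engaging 25T at module 1.636)
base radii: r_b1 = 15.065366, r_b2 = 18.831708
tip radii: r_a1 = 17.996000, r_a2 = 22.086000
no profile shift: α' = α, a' = a
action lengths: √(r_a1²−r_b1²) = 9.843311, √(r_a2²−r_b2²) = 11.539419
base pitch p_b = π·m·cos α = 4.732924
CR = (9.843311 + 11.539419 − 36.810000·sin 22.94700°)/4.732924 = 1.485607
contact ratio ≈ 1.4856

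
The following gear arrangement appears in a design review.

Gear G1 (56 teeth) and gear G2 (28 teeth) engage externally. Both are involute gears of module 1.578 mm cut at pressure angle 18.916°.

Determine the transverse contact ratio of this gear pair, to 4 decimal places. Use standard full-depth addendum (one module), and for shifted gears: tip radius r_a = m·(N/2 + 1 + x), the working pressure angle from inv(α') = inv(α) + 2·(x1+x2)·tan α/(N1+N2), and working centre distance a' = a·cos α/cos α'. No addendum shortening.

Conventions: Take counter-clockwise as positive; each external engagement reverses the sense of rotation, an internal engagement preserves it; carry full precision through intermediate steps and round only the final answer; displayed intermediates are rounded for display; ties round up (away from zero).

1.7610

single-mesh involute tooth geometry (56T engaging 28T at module 1.578)
base radii: r_b1 = 41.797837, r_b2 = 20.898919
tip radii: r_a1 = 45.762000, r_a2 = 23.670000
no profile shift: α' = α, a' = a
action lengths: √(r_a1²−r_b1²) = 18.630659, √(r_a2²−r_b2²) = 11.113240
base pitch p_b = π·m·cos α = 4.689706
CR = (18.630659 + 11.113240 − 66.276000·sin 18.91600°)/4.689706 = 1.760971
contact ratio ≈ 1.7610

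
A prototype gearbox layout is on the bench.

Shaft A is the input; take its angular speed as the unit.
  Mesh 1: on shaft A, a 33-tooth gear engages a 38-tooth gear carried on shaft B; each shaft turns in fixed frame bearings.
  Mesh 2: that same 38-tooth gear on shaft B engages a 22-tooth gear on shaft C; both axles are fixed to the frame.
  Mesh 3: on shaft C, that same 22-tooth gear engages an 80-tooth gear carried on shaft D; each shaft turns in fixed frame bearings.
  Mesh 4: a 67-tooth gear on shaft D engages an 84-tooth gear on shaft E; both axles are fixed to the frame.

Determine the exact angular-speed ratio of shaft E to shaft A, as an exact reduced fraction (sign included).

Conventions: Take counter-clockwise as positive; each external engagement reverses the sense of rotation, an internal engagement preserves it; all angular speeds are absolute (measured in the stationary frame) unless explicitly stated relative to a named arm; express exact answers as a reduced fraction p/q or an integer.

class = fixed-axis compound train [4 meshes; 4 ratios multiply, 4 sense flips]
mesh 1 [33T→38T]: running ratio 33/38, sense −
mesh 2 [38T→22T]: running ratio 3/2, sense +
mesh 3 [22T→80T]: running ratio 33/80, sense −
mesh 4 [67T→84T]: running ratio 737/2240, sense +
ω_out/ω_in = 737/2240

737/2240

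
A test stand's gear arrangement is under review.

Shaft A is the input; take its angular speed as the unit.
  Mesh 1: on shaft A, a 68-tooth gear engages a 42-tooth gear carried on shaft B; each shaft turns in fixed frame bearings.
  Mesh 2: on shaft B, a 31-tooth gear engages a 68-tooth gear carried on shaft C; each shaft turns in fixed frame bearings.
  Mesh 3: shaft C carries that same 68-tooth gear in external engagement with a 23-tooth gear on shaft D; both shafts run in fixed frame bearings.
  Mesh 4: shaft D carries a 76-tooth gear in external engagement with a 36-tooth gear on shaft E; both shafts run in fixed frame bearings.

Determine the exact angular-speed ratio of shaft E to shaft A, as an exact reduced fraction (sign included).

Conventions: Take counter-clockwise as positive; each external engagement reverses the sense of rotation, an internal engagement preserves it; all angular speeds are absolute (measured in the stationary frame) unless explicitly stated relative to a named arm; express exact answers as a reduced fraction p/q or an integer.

20026/4347

class = fixed-axis compound train [4 meshes; 4 ratios multiply, 4 sense flips]
mesh 1 [68T→42T]: running ratio 34/21, sense −
mesh 2 [31T→68T]: running ratio 31/42, sense +
mesh 3 [68T→23T]: running ratio 1054/483, sense −
mesh 4 [76T→36T]: running ratio 20026/4347, sense +
ω_out/ω_in = 20026/4347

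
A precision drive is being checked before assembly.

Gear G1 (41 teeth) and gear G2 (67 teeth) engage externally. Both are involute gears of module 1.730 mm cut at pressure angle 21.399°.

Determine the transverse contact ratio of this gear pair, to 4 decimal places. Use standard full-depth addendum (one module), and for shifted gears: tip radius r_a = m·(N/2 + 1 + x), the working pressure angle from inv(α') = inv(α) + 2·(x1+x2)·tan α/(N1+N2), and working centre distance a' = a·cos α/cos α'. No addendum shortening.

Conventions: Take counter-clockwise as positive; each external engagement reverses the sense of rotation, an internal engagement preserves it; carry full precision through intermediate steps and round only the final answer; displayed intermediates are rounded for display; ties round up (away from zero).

1.6884

class = single-mesh tooth geometry [involute pair 41T × 67T, m = 1.730]
base radii: r_b1 = 33.020120, r_b2 = 53.959709
tip radii: r_a1 = 37.195000, r_a2 = 59.685000
no profile shift: α' = α, a' = a
action lengths: √(r_a1²−r_b1²) = 17.121322, √(r_a2²−r_b2²) = 25.507823
base pitch p_b = π·m·cos α = 5.060281
CR = (17.121322 + 25.507823 − 93.420000·sin 21.39900°)/5.060281 = 1.688419
contact ratio ≈ 1.6884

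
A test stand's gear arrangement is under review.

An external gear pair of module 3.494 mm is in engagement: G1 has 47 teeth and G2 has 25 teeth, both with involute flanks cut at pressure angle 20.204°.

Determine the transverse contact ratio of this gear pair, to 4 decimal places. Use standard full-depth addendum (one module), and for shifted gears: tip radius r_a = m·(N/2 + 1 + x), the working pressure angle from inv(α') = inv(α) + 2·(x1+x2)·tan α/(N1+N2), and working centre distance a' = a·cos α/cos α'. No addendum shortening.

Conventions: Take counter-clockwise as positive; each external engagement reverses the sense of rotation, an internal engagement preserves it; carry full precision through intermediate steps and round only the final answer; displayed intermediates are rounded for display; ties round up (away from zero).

single-mesh involute tooth geometry (47T engaging 25T at module 3.494)
base radii: r_b1 = 77.056744, r_b2 = 40.987630
tip radii: r_a1 = 85.603000, r_a2 = 47.169000
no profile shift: α' = α, a' = a
action lengths: √(r_a1²−r_b1²) = 37.284471, √(r_a2²−r_b2²) = 23.343709
base pitch p_b = π·m·cos α = 10.301315
CR = (37.284471 + 23.343709 − 125.784000·sin 20.20400°)/10.301315 = 1.668423
contact ratio ≈ 1.6684

1.6684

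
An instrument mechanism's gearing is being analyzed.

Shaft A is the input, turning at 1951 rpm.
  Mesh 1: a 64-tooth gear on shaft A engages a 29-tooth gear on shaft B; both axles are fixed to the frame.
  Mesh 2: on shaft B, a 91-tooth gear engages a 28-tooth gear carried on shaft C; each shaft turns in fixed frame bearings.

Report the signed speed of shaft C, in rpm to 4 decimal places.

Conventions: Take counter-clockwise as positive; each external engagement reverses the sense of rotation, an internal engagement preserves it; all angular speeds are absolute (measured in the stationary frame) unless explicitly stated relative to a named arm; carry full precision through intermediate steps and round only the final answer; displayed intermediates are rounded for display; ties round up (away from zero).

recognized (3 fixed axles, 2 meshes): fixed-axis compound train
mesh 1 [64T→29T]: ω = 1951.0000×64/29 = 4305.6552 rpm, sense flips to −
mesh 2 [91T→28T]: ω = 4305.6552×91/28 = 13993.3793 rpm, sense flips to +
signed output speed = +13993.3793 rpm

+13993.3793 rpm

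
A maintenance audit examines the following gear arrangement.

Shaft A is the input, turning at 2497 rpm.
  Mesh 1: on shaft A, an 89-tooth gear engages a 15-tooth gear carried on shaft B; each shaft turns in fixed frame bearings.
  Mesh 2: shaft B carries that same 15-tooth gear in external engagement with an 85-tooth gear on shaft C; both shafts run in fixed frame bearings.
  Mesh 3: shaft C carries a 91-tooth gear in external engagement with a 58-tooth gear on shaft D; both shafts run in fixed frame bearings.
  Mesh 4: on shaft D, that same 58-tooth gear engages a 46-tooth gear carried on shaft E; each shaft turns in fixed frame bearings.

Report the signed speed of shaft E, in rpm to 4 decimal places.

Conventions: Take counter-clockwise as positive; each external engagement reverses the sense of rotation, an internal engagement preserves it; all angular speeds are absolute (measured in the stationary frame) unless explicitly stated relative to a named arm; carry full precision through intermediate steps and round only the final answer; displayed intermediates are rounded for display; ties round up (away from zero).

+5172.1747 rpm

topology: fixed-axis compound train — 4 meshes, A→E
mesh 1 [89T→15T]: ω = 2497.0000×89/15 = 14815.5333 rpm, sense flips to −
mesh 2 [15T→85T]: ω = 14815.5333×15/85 = 2614.5059 rpm, sense flips to +
mesh 3 [91T→58T]: ω = 2614.5059×91/58 = 4102.0696 rpm, sense flips to −
mesh 4 [58T→46T]: ω = 4102.0696×58/46 = 5172.1747 rpm, sense flips to +
signed output speed = +5172.1747 rpm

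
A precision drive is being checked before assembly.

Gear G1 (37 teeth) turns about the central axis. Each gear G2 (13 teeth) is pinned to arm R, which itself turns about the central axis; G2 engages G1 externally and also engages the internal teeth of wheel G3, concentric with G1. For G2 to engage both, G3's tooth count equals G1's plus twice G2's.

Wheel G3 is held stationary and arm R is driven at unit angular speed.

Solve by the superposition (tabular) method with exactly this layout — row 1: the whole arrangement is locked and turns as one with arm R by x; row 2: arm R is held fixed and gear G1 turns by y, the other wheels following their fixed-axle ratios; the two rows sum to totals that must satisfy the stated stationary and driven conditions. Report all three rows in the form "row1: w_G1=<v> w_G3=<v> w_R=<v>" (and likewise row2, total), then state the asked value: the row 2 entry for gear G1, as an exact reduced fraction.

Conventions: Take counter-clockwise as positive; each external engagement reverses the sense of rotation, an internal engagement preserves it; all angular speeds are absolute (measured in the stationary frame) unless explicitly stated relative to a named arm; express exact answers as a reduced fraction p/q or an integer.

recognized (axles ride arm R): planetary set, 37/13/63 teeth
row 1 — lock + rotate with arm: ω_sun = ω_ring = ω_arm = x
superposition row 2 [arm held]: sun y, ring −(37/63)·y, arm 0
boundary: total ω_ring = x − (37/63)·y = 0 and total ω_arm = x = 1  ⇒  y = 63/37, x = 1
row 2 ring = −(37/63)·63/37 = -1
totals (row 1 + row 2): sun 1 + 63/37 = 100/37, ring 1 + (-1) = 0, arm 1 + 0 = 1
asked cell (row2, sun) = 63/37

row1: w_G1=1 w_G3=1 w_R=1
row2: w_G1=63/37 w_G3=-1 w_R=0
total: w_G1=100/37 w_G3=0 w_R=1
asked value: 63/37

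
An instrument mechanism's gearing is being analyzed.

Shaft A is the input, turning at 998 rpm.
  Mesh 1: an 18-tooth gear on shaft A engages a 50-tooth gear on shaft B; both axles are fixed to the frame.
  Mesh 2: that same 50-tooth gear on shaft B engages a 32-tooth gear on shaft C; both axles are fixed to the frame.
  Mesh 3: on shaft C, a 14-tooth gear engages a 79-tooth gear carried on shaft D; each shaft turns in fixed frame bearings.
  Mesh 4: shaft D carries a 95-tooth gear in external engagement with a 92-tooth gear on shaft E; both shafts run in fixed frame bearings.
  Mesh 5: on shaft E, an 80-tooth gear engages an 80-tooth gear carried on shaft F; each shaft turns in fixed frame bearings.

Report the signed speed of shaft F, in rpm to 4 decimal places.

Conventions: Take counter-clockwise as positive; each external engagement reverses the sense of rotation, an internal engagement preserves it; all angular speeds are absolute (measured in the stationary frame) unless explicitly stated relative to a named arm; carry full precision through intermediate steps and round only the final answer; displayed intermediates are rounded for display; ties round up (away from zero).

recognized (6 fixed axles, 5 meshes): fixed-axis compound train
mesh 1 [18T→50T]: ω = 998.0000×18/50 = 359.2800 rpm, sense flips to −
mesh 2 [50T→32T]: ω = 359.2800×50/32 = 561.3750 rpm, sense flips to +
mesh 3 [14T→79T]: ω = 561.3750×14/79 = 99.4842 rpm, sense flips to −
mesh 4 [95T→92T]: ω = 99.4842×95/92 = 102.7282 rpm, sense flips to +
mesh 5 [80T→80T]: ω = 102.7282×80/80 = 102.7282 rpm, sense flips to −
signed output speed = -102.7282 rpm

-102.7282 rpm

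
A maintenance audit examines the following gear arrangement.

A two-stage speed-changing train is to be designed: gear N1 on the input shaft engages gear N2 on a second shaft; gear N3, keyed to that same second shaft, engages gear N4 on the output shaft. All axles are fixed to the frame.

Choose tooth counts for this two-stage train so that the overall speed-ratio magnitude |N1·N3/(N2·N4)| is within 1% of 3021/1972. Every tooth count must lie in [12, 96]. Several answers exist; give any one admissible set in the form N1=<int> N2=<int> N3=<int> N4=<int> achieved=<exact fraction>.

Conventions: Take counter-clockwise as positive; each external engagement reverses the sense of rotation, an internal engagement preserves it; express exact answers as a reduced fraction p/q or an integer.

N1=53 N2=29 N3=57 N4=68 achieved=3021/1972

design class (target 3021/1972): fixed-axis compound train
target = 3021/1972 in lowest terms: an exact hit needs N1·N3 = k·3021 and N2·N4 = k·1972 for one integer k, every count in [12, 96]; additionally prefer no 1:1 stage (N1 ≠ N2, N3 ≠ N4)
k = 1: N1·N3 = 3021 = 53·57, N2·N4 = 1972 = 29·68
achieved = 53·57/(29·68) = 3021/1972; |achieved − target| = 0 ≤ 3021/197200 ✓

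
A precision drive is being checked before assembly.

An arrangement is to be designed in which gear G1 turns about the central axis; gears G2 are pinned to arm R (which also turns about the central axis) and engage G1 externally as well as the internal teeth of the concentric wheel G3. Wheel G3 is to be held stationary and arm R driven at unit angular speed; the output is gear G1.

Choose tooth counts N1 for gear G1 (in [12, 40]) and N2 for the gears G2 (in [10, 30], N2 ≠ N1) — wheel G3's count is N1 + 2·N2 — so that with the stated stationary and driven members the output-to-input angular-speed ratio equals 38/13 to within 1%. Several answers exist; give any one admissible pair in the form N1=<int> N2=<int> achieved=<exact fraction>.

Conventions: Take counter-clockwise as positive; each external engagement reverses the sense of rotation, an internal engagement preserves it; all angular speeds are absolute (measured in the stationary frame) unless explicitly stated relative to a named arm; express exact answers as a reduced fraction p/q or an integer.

N1=26 N2=12 achieved=38/13

class = planetary set [ratio 38/13 wanted; Willis about the carrier]
Willis with ω_ring = 0: ω_sun/ω_arm = (N1+N3)/N1; set equal to 38/13  ⇒  N3/N1 = 38/13 − 1 = 25/13
N3 = N1 + 2·N2  ⇒  N2/N1 = (N3/N1 − 1)/2 = (25/13 − 1)/2 = 6/13
smallest multiple with N1 ≥ 12 and N2 ≥ 10: k = 2  ⇒  N1 = 2·13 = 26, N2 = 2·6 = 12 (N1 ≤ 40, N2 ≤ 30, N2 ≠ N1 ✓), N3 = 26 + 2·12 = 50
check: (N1+N3)/N1 with N1 = 26, N3 = 50 gives 38/13; |achieved − target| = 0 ≤ 19/650 ✓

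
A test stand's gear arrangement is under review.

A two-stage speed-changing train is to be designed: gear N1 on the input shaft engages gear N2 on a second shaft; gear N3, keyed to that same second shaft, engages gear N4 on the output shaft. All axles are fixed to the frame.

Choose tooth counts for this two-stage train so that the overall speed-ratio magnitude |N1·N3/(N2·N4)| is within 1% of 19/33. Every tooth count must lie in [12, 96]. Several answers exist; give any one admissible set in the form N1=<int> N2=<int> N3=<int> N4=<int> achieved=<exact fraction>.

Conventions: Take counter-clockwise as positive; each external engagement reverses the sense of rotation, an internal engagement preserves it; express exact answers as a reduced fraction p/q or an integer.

2-stage fixed-axis compound train for ratio 19/33
target = 19/33 in lowest terms: an exact hit needs N1·N3 = k·19 and N2·N4 = k·33 for one integer k, every count in [12, 96]; additionally prefer no 1:1 stage (N1 ≠ N2, N3 ≠ N4)
k = 1…11: no 1:1-free in-range split of k·19 and k·33 into factor pairs; take k = 12
k = 12: N1·N3 = 228 = 12·19, N2·N4 = 396 = 33·12
achieved = 12·19/(33·12) = 19/33; |achieved − target| = 0 ≤ 19/3300 ✓

N1=12 N2=33 N3=19 N4=12 achieved=19/33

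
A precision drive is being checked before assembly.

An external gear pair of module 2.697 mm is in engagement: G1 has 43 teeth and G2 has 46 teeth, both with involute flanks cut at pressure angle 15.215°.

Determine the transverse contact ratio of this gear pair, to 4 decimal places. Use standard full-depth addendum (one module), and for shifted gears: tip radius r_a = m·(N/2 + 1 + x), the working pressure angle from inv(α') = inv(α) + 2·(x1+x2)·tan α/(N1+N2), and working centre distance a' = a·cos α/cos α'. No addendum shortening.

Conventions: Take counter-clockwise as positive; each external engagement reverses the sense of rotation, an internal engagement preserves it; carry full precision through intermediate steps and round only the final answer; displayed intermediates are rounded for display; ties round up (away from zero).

2.0334

single-mesh involute tooth geometry (43T engaging 46T at module 2.697)
base radii: r_b1 = 55.952982, r_b2 = 59.856678
tip radii: r_a1 = 60.682500, r_a2 = 64.728000
no profile shift: α' = α, a' = a
action lengths: √(r_a1²−r_b1²) = 23.486797, √(r_a2²−r_b2²) = 24.635179
base pitch p_b = π·m·cos α = 8.175883
CR = (23.486797 + 24.635179 − 120.016500·sin 15.21500°)/8.175883 = 2.033374
contact ratio ≈ 2.0334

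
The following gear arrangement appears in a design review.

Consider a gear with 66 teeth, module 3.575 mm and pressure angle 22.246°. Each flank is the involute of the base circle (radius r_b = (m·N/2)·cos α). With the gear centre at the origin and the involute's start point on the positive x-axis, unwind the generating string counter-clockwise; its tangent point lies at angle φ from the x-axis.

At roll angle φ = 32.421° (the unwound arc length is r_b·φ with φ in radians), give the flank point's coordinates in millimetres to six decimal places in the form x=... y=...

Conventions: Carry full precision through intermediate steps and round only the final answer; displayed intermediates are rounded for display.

class = single-mesh tooth geometry [base-circle involute, m = 3.575, 66T]
pitch radius r_p = m·N/2 = 3.575·66/2 = 117.975000
base radius r_b = r_p·cos α = 117.975000·cos 22.246° = 109.193759
roll angle φ = 32.421° = 0.56585320 rad
x = r_b·(cos φ + φ·sin φ) = 125.300480
y = r_b·(sin φ − φ·cos φ) = 6.385840

x=125.300480 y=6.385840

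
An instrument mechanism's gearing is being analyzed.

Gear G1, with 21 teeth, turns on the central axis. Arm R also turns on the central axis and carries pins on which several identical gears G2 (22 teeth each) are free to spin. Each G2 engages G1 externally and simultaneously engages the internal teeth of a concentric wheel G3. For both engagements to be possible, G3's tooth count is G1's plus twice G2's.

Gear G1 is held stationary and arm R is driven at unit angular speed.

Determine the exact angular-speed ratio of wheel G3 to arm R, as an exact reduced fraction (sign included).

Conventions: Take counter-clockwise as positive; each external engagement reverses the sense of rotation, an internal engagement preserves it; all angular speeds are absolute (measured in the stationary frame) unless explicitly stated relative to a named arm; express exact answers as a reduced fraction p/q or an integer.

class = planetary set [G3 = 21+2·22 = 65; Willis about the carrier]
ring teeth: 21 + 2·22 = 65
21(ω_sun−ω_arm) = −65(ω_ring−ω_arm),  ω_sun = 0, ω_arm = 1
ω_ring = 1 − (21/65)(0−1) = 86/65
ω_out/ω_in = 86/65

86/65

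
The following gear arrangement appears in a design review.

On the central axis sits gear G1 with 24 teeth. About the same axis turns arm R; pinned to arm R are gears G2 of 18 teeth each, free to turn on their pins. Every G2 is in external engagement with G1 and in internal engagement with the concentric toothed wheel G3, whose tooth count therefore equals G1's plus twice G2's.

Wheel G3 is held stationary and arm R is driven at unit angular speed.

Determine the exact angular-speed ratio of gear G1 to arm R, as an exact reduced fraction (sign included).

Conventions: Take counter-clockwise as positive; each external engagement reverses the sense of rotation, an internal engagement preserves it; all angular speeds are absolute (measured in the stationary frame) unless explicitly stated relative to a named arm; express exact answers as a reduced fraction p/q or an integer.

recognized (axles ride arm R): planetary set, 24/18/60 teeth
ring teeth: 24 + 2·18 = 60
24(ω_sun−ω_arm) = −60(ω_ring−ω_arm),  ω_ring = 0, ω_arm = 1
ω_sun = 1 − (60/24)(0−1) = 7/2
ω_out/ω_in = 7/2

7/2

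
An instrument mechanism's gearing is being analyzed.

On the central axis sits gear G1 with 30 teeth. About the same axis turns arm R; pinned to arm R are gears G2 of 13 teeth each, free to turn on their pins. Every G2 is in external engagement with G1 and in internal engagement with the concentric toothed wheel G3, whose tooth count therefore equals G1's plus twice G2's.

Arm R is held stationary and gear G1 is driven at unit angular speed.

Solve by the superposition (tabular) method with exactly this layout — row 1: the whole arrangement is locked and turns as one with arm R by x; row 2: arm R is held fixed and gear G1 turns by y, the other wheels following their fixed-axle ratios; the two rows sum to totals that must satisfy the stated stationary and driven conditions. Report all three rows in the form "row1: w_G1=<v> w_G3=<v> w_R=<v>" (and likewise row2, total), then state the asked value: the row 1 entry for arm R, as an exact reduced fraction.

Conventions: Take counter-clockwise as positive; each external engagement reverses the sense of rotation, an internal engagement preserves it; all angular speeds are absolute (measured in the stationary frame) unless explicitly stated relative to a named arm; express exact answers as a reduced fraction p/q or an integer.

class = planetary set [G3 = 30+2·13 = 56; Willis about the carrier]
row 1 — lock + rotate with arm: ω_sun = ω_ring = ω_arm = x
row 2: sun turns y, ring = −(30/56)·y, arm 0
boundary: total ω_arm = x = 0 and total ω_sun = x + y = 1  ⇒  y = 1, x = 0
row 2 ring = −(30/56)·1 = -15/28
totals (row 1 + row 2): sun 0 + 1 = 1, ring 0 + (-15/28) = -15/28, arm 0 + 0 = 0
asked cell (row1, arm) = 0

row1: w_G1=0 w_G3=0 w_R=0
row2: w_G1=1 w_G3=-15/28 w_R=0
total: w_G1=1 w_G3=-15/28 w_R=0
asked value: 0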